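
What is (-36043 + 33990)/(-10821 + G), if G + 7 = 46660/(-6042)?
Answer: 6202113/32734718 ≈ 0.18947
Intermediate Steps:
G = -44477/3021 (G = -7 + 46660/(-6042) = -7 + 46660*(-1/6042) = -7 - 23330/3021 = -44477/3021 ≈ -14.723)
(-36043 + 33990)/(-10821 + G) = (-36043 + 33990)/(-10821 - 44477/3021) = -2053/(-32734718/3021) = -2053*(-3021/32734718) = 6202113/32734718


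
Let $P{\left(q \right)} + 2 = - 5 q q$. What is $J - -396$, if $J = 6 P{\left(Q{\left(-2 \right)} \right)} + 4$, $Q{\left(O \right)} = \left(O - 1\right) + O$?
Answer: $-362$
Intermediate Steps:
$Q{\left(O \right)} = -1 + 2 O$ ($Q{\left(O \right)} = \left(-1 + O\right) + O = -1 + 2 O$)
$P{\left(q \right)} = -2 - 5 q^{2}$ ($P{\left(q \right)} = -2 + - 5 q q = -2 - 5 q^{2}$)
$J = -758$ ($J = 6 \left(-2 - 5 \left(-1 + 2 \left(-2\right)\right)^{2}\right) + 4 = 6 \left(-2 - 5 \left(-1 - 4\right)^{2}\right) + 4 = 6 \left(-2 - 5 \left(-5\right)^{2}\right) + 4 = 6 \left(-2 - 125\right) + 4 = 6 \left(-127\right) + 4 = -762 + 4 = -758$)
$J - -396 = -758 - -396 = -758 + 396 = -362$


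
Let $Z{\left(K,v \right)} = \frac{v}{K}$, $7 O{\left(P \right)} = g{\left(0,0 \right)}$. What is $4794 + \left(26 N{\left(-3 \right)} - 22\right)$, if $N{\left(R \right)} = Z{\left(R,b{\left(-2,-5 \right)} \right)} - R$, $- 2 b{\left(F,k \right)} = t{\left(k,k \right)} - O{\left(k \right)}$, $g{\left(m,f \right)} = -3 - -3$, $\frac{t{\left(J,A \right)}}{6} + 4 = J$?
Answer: $4616$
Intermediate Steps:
$t{\left(J,A \right)} = -24 + 6 J$
$g{\left(m,f \right)} = 0$ ($g{\left(m,f \right)} = -3 + 3 = 0$)
$O{\left(P \right)} = 0$ ($O{\left(P \right)} = \frac{1}{7} \cdot 0 = 0$)
$b{\left(F,k \right)} = 12 - 3 k$ ($b{\left(F,k \right)} = - \frac{\left(-24 + 6 k\right) - 0}{2} = - \frac{\left(-24 + 6 k\right) + 0}{2} = - \frac{-24 + 6 k}{2} = 12 - 3 k$)
$N{\left(R \right)} = - R + \frac{27}{R}$ ($N{\left(R \right)} = \frac{12 - -15}{R} - R = \frac{12 + 15}{R} - R = \frac{27}{R} - R = - R + \frac{27}{R}$)
$4794 + \left(26 N{\left(-3 \right)} - 22\right) = 4794 + \left(26 \left(\left(-1\right) \left(-3\right) + \frac{27}{-3}\right) - 22\right) = 4794 + \left(26 \left(3 + 27 \left(- \frac{1}{3}\right)\right) - 22\right) = 4794 + \left(26 \left(3 - 9\right) - 22\right) = 4794 + \left(26 \left(-6\right) - 22\right) = 4794 - 178 = 4616$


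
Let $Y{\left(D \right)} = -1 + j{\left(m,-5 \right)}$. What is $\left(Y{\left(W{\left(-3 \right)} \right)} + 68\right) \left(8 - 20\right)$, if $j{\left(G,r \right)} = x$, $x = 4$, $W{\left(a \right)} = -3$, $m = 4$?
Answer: $-852$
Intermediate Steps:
$j{\left(G,r \right)} = 4$
$Y{\left(D \right)} = 3$ ($Y{\left(D \right)} = -1 + 4 = 3$)
$\left(Y{\left(W{\left(-3 \right)} \right)} + 68\right) \left(8 - 20\right) = \left(3 + 68\right) \left(8 - 20\right) = 71 \left(8 - 20\right) = 71 \left(-12\right) = -852$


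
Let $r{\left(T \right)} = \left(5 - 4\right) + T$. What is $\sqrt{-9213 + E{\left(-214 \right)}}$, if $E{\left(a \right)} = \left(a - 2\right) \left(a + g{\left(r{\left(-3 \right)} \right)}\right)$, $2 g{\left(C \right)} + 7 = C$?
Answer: $\sqrt{37983} \approx 194.89$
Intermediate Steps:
$r{\left(T \right)} = 1 + T$
$g{\left(C \right)} = - \frac{7}{2} + \frac{C}{2}$
$E{\left(a \right)} = \left(-2 + a\right) \left(- \frac{9}{2} + a\right)$ ($E{\left(a \right)} = \left(a - 2\right) \left(a - \left(\frac{7}{2} - \frac{1 - 3}{2}\right)\right) = \left(-2 + a\right) \left(a + \left(- \frac{7}{2} + \frac{1}{2} \left(-2\right)\right)\right) = \left(-2 + a\right) \left(a - \frac{9}{2}\right) = \left(-2 + a\right) \left(- \frac{9}{2} + a\right)$)
$\sqrt{-9213 + E{\left(-214 \right)}} = \sqrt{-9213 + \left(9 + \left(-214\right)^{2} - -1391\right)} = \sqrt{-9213 + \left(9 + 45796 + 1391\right)} = \sqrt{-9213 + 47196} = \sqrt{37983}$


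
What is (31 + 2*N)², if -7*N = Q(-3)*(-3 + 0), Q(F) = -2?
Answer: 42025/49 ≈ 857.65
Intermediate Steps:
N = -6/7 (N = -(-2)*(-3 + 0)/7 = -(-2)*(-3)/7 = -⅐*6 = -6/7 ≈ -0.85714)
(31 + 2*N)² = (31 + 2*(-6/7))² = (31 - 12/7)² = (205/7)² = 42025/49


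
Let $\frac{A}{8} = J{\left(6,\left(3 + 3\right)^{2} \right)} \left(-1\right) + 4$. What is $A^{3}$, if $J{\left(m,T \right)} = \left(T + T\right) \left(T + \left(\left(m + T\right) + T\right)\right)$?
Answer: $-282713740115968$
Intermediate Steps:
$J{\left(m,T \right)} = 2 T \left(m + 3 T\right)$ ($J{\left(m,T \right)} = 2 T \left(T + \left(\left(T + m\right) + T\right)\right) = 2 T \left(T + \left(m + 2 T\right)\right) = 2 T \left(m + 3 T\right)$)
$A = -65632$ ($A = 8 \left(2 \left(3 + 3\right)^{2} \left(6 + 3 \left(3 + 3\right)^{2}\right) \left(-1\right) + 4\right) = 8 \left(2 \cdot 6^{2} \left(6 + 3 \cdot 6^{2}\right) \left(-1\right) + 4\right) = 8 \left(2 \cdot 36 \left(6 + 3 \cdot 36\right) \left(-1\right) + 4\right) = 8 \left(2 \cdot 36 \left(6 + 108\right) \left(-1\right) + 4\right) = 8 \left(2 \cdot 36 \cdot 114 \left(-1\right) + 4\right) = 8 \left(8208 \left(-1\right) + 4\right) = 8 \left(-8208 + 4\right) = 8 \left(-8204\right) = -65632$)
$A^{3} = \left(-65632\right)^{3} = -282713740115968$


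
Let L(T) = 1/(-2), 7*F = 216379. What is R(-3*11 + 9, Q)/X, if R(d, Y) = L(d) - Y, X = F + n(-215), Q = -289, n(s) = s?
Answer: 4039/429748 ≈ 0.0093985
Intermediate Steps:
F = 216379/7 (F = (⅐)*216379 = 216379/7 ≈ 30911.)
L(T) = -½
X = 214874/7 (X = 216379/7 - 215 = 214874/7 ≈ 30696.)
R(d, Y) = -½ - Y
R(-3*11 + 9, Q)/X = (-½ - 1*(-289))/(214874/7) = (-½ + 289)*(7/214874) = (577/2)*(7/214874) = 4039/429748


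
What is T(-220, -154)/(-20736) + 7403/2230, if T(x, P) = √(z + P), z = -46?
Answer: 7403/2230 - 5*I*√2/10368 ≈ 3.3197 - 0.00068201*I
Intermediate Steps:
T(x, P) = √(-46 + P)
T(-220, -154)/(-20736) + 7403/2230 = √(-46 - 154)/(-20736) + 7403/2230 = √(-200)*(-1/20736) + 7403*(1/2230) = (10*I*√2)*(-1/20736) + 7403/2230 = -5*I*√2/10368 + 7403/2230 = 7403/2230 - 5*I*√2/10368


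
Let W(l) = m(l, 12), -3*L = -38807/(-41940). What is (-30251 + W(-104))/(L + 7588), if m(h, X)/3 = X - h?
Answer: -3762395460/954683353 ≈ -3.9410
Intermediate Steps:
L = -38807/125820 (L = -(-38807)/(3*(-41940)) = -(-38807)*(-1)/(3*41940) = -⅓*38807/41940 = -38807/125820 ≈ -0.30843)
m(h, X) = -3*h + 3*X (m(h, X) = 3*(X - h) = -3*h + 3*X)
W(l) = 36 - 3*l (W(l) = -3*l + 3*12 = -3*l + 36 = 36 - 3*l)
(-30251 + W(-104))/(L + 7588) = (-30251 + (36 - 3*(-104)))/(-38807/125820 + 7588) = (-30251 + (36 + 312))/(954683353/125820) = (-30251 + 348)*(125820/954683353) = -29903*125820/954683353 = -3762395460/954683353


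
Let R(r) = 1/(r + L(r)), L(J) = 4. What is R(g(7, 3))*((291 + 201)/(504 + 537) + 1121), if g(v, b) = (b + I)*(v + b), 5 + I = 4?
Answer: 129717/2776 ≈ 46.728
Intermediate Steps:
I = -1 (I = -5 + 4 = -1)
g(v, b) = (-1 + b)*(b + v) (g(v, b) = (b - 1)*(v + b) = (-1 + b)*(b + v))
R(r) = 1/(4 + r) (R(r) = 1/(r + 4) = 1/(4 + r))
R(g(7, 3))*((291 + 201)/(504 + 537) + 1121) = ((291 + 201)/(504 + 537) + 1121)/(4 + (3² - 1*3 - 1*7 + 3*7)) = (492/1041 + 1121)/(4 + (9 - 3 - 7 + 21)) = (492*(1/1041) + 1121)/(4 + 20) = (164/347 + 1121)/24 = (1/24)*(389151/347) = 129717/2776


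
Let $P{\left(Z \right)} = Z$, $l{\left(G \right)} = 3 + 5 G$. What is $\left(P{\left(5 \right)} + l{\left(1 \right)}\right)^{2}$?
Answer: $169$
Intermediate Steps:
$\left(P{\left(5 \right)} + l{\left(1 \right)}\right)^{2} = \left(5 + \left(3 + 5 \cdot 1\right)\right)^{2} = \left(5 + \left(3 + 5\right)\right)^{2} = \left(5 + 8\right)^{2} = 13^{2} = 169$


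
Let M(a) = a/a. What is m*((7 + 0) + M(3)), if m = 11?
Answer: 88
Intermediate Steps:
M(a) = 1
m*((7 + 0) + M(3)) = 11*((7 + 0) + 1) = 11*(7 + 1) = 11*8 = 88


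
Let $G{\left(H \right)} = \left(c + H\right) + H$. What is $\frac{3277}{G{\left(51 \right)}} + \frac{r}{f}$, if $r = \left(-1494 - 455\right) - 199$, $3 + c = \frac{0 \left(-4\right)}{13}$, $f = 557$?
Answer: $\frac{1612637}{55143} \approx 29.245$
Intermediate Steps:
$c = -3$ ($c = -3 + \frac{0 \left(-4\right)}{13} = -3 + 0 \cdot \frac{1}{13} = -3 + 0 = -3$)
$G{\left(H \right)} = -3 + 2 H$ ($G{\left(H \right)} = \left(-3 + H\right) + H = -3 + 2 H$)
$r = -2148$ ($r = -1949 - 199 = -2148$)
$\frac{3277}{G{\left(51 \right)}} + \frac{r}{f} = \frac{3277}{-3 + 2 \cdot 51} - \frac{2148}{557} = \frac{3277}{-3 + 102} - \frac{2148}{557} = \frac{3277}{99} - \frac{2148}{557} = \frac{1612637}{55143}$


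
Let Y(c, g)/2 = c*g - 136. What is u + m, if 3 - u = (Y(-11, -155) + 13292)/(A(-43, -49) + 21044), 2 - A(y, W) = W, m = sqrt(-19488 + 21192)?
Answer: 9371/4219 + 2*sqrt(426) ≈ 43.501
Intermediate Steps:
m = 2*sqrt(426) (m = sqrt(1704) = 2*sqrt(426) ≈ 41.280)
Y(c, g) = -272 + 2*c*g (Y(c, g) = 2*(c*g - 136) = 2*(-136 + c*g) = -272 + 2*c*g)
A(y, W) = 2 - W
u = 9371/4219 (u = 3 - ((-272 + 2*(-11)*(-155)) + 13292)/((2 - 1*(-49)) + 21044) = 3 - ((-272 + 3410) + 13292)/((2 + 49) + 21044) = 3 - (3138 + 13292)/(51 + 21044) = 3 - 16430/21095 = 3 - 1*3286/4219 = 3 - 3286/4219 = 9371/4219 ≈ 2.2211)
u + m = 9371/4219 + 2*sqrt(426)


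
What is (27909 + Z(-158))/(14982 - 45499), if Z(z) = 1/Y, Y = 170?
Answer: -4744531/5187890 ≈ -0.91454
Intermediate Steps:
Z(z) = 1/170
(27909 + Z(-158))/(14982 - 45499) = (27909 + 1/170)/(14982 - 45499) = (4744531/170)/(-30517) = (4744531/170)*(-1/30517) = -4744531/5187890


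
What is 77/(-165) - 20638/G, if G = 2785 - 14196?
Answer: 229693/171165 ≈ 1.3419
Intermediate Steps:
G = -11411
77/(-165) - 20638/G = 77/(-165) - 20638/(-11411) = 77*(-1/165) - 20638*(-1/11411) = -7/15 + 20638/11411 = 229693/171165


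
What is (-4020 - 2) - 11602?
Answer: -15624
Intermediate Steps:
(-4020 - 2) - 11602 = -4022 - 11602 = -15624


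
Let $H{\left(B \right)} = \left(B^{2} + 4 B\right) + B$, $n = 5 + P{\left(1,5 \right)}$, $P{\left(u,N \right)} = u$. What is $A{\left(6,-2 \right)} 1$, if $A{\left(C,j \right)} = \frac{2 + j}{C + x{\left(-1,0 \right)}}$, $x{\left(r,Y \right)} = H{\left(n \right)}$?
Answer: $0$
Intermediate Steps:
$n = 6$ ($n = 5 + 1 = 6$)
$H{\left(B \right)} = B^{2} + 5 B$
$x{\left(r,Y \right)} = 66$ ($x{\left(r,Y \right)} = 6 \left(5 + 6\right) = 6 \cdot 11 = 66$)
$A{\left(C,j \right)} = \frac{2 + j}{66 + C}$ ($A{\left(C,j \right)} = \frac{2 + j}{C + 66} = \frac{2 + j}{66 + C}$)
$A{\left(6,-2 \right)} 1 = \frac{2 - 2}{66 + 6} \cdot 1 = \frac{1}{72} \cdot 0 \cdot 1 = 0 \cdot 1 = 0$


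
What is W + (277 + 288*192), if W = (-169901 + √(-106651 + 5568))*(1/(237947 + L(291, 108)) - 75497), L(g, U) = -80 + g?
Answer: 3054869663166559/238158 - 17980214525*I*√101083/238158 ≈ 1.2827e+10 - 2.4003e+7*I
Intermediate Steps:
W = 3054856428012025/238158 - 17980214525*I*√101083/238158 (W = (-169901 + √(-106651 + 5568))*(1/(237947 + (-80 + 291)) - 75497) = (-169901 + √(-101083))*(1/(237947 + 211) - 75497) = (-169901 + I*√101083)*(1/238158 - 75497) = (-169901 + I*√101083)*(-17980214525/238158) = 3054856428012025/238158 - 17980214525*I*√101083/238158 ≈ 1.2827e+10 - 2.4003e+7*I)
W + (277 + 288*192) = (3054856428012025/238158 - 17980214525*I*√101083/238158) + (277 + 288*192) = (3054856428012025/238158 - 17980214525*I*√101083/238158) + (277 + 55296) = (3054856428012025/238158 - 17980214525*I*√101083/238158) + 55573 = 3054869663166559/238158 - 17980214525*I*√101083/238158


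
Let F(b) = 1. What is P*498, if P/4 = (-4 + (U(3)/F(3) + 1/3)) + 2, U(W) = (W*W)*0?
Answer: -3320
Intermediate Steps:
U(W) = 0 (U(W) = W²*0 = 0)
P = -20/3 (P = 4*((-4 + (0/1 + 1/3)) + 2) = 4*((-4 + (0*1 + 1*(⅓))) + 2) = 4*((-4 + (0 + ⅓)) + 2) = 4*((-4 + ⅓) + 2) = 4*(-11/3 + 2) = 4*(-5/3) = -20/3 ≈ -6.6667)
P*498 = -20/3*498 = -3320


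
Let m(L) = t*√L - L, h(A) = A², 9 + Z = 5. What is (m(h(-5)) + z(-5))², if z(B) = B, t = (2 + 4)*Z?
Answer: 22500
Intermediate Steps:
Z = -4 (Z = -9 + 5 = -4)
t = -24 (t = (2 + 4)*(-4) = 6*(-4) = -24)
m(L) = -L - 24*√L (m(L) = -24*√L - L = -L - 24*√L)
(m(h(-5)) + z(-5))² = ((-1*(-5)² - 24*√((-5)²)) - 5)² = ((-1*25 - 24*√25) - 5)² = ((-25 - 24*5) - 5)² = ((-25 - 120) - 5)² = (-145 - 5)² = (-150)² = 22500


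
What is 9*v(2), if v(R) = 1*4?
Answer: 36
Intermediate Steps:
v(R) = 4
9*v(2) = 9*4 = 36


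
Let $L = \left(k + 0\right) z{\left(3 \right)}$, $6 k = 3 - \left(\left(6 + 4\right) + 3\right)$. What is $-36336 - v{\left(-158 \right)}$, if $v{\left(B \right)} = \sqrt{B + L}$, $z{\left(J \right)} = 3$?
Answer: $-36336 - i \sqrt{163} \approx -36336.0 - 12.767 i$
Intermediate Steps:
$k = - \frac{5}{3}$ ($k = \frac{3 - \left(\left(6 + 4\right) + 3\right)}{6} = \frac{3 - \left(10 + 3\right)}{6} = \frac{3 - 13}{6} = \frac{1}{6} \left(-10\right) = - \frac{5}{3} \approx -1.6667$)
$L = -5$ ($L = \left(- \frac{5}{3} + 0\right) 3 = \left(- \frac{5}{3}\right) 3 = -5$)
$v{\left(B \right)} = \sqrt{-5 + B}$ ($v{\left(B \right)} = \sqrt{B - 5} = \sqrt{-5 + B}$)
$-36336 - v{\left(-158 \right)} = -36336 - \sqrt{-5 - 158} = -36336 - \sqrt{-163} = -36336 - i \sqrt{163}$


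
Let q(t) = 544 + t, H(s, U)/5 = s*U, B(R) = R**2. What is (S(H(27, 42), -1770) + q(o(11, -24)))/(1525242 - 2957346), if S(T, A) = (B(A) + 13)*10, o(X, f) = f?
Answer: -15664825/716052 ≈ -21.877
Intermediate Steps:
H(s, U) = 5*U*s (H(s, U) = 5*(s*U) = 5*(U*s) = 5*U*s)
S(T, A) = 130 + 10*A**2 (S(T, A) = (A**2 + 13)*10 = (13 + A**2)*10 = 130 + 10*A**2)
(S(H(27, 42), -1770) + q(o(11, -24)))/(1525242 - 2957346) = ((130 + 10*(-1770)**2) + (544 - 24))/(1525242 - 2957346) = ((130 + 10*3132900) + 520)/(-1432104) = ((130 + 31329000) + 520)*(-1/1432104) = (31329130 + 520)*(-1/1432104) = 31329650*(-1/1432104) = -15664825/716052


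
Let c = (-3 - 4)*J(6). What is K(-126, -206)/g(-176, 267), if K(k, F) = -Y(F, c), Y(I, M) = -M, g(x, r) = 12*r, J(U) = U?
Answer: -7/534 ≈ -0.013109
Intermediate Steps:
c = -42 (c = (-3 - 4)*6 = -7*6 = -42)
K(k, F) = -42 (K(k, F) = -(-1)*(-42) = -1*42 = -42)
K(-126, -206)/g(-176, 267) = -42/(12*267) = -42/3204 = -42*1/3204 = -7/534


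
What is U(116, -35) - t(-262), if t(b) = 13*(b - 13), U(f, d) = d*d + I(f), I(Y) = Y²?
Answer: 18256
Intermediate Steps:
U(f, d) = d² + f² (U(f, d) = d*d + f² = d² + f²)
t(b) = -169 + 13*b (t(b) = 13*(-13 + b) = -169 + 13*b)
U(116, -35) - t(-262) = ((-35)² + 116²) - (-169 + 13*(-262)) = (1225 + 13456) - (-169 - 3406) = 14681 - 1*(-3575) = 14681 + 3575 = 18256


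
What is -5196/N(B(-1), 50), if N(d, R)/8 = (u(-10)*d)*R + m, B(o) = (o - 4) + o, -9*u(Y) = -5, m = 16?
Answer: 3897/904 ≈ 4.3108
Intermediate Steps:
u(Y) = 5/9 (u(Y) = -⅑*(-5) = 5/9)
B(o) = -4 + 2*o (B(o) = (-4 + o) + o = -4 + 2*o)
N(d, R) = 128 + 40*R*d/9 (N(d, R) = 8*((5*d/9)*R + 16) = 8*(5*R*d/9 + 16) = 8*(16 + 5*R*d/9) = 128 + 40*R*d/9)
-5196/N(B(-1), 50) = -5196/(128 + (40/9)*50*(-4 + 2*(-1))) = -5196/(128 + (40/9)*50*(-4 - 2)) = -5196/(128 + (40/9)*50*(-6)) = -5196/(128 - 4000/3) = -5196/(-3616/3) = -5196*(-3/3616) = 3897/904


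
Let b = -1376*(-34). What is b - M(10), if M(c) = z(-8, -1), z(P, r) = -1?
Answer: 46785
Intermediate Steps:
M(c) = -1
b = 46784
b - M(10) = 46784 - 1*(-1) = 46784 + 1 = 46785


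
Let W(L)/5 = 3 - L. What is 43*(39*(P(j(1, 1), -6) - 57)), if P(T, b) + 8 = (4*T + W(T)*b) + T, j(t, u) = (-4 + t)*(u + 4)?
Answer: -1140360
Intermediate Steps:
W(L) = 15 - 5*L (W(L) = 5*(3 - L) = 15 - 5*L)
j(t, u) = (-4 + t)*(4 + u)
P(T, b) = -8 + 5*T + b*(15 - 5*T) (P(T, b) = -8 + ((4*T + (15 - 5*T)*b) + T) = -8 + ((4*T + b*(15 - 5*T)) + T) = -8 + (5*T + b*(15 - 5*T)) = -8 + 5*T + b*(15 - 5*T))
43*(39*(P(j(1, 1), -6) - 57)) = 43*(39*((-8 + 5*(-16 - 4*1 + 4*1 + 1*1) - 5*(-6)*(-3 + (-16 - 4*1 + 4*1 + 1*1))) - 57)) = 43*(39*((-8 + 5*(-16 - 4 + 4 + 1) - 5*(-6)*(-3 + (-16 - 4 + 4 + 1))) - 57)) = 43*(39*((-8 + 5*(-15) - 5*(-6)*(-3 - 15)) - 57)) = 43*(39*((-8 - 75 - 5*(-6)*(-18)) - 57)) = 43*(39*((-8 - 75 - 540) - 57)) = 43*(39*(-623 - 57)) = 43*(39*(-680)) = 43*(-26520) = -1140360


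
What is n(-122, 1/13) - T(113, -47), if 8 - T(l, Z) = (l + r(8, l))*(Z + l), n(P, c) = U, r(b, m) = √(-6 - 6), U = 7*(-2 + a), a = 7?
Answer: 7485 + 132*I*√3 ≈ 7485.0 + 228.63*I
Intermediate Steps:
U = 35 (U = 7*(-2 + 7) = 7*5 = 35)
r(b, m) = 2*I*√3 (r(b, m) = √(-12) = 2*I*√3)
n(P, c) = 35
T(l, Z) = 8 - (Z + l)*(l + 2*I*√3) (T(l, Z) = 8 - (l + 2*I*√3)*(Z + l) = 8 - (Z + l)*(l + 2*I*√3))
n(-122, 1/13) - T(113, -47) = 35 - (8 - 1*113² - 1*(-47)*113 - 2*I*(-47)*√3 - 2*I*113*√3) = 35 - (8 - 1*12769 + 5311 + 94*I*√3 - 226*I*√3) = 35 - (8 - 12769 + 5311 + 94*I*√3 - 226*I*√3) = 35 - (-7450 - 132*I*√3) = 35 + (7450 + 132*I*√3) = 7485 + 132*I*√3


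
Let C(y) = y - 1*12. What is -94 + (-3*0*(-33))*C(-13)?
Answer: -94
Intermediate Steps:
C(y) = -12 + y (C(y) = y - 12 = -12 + y)
-94 + (-3*0*(-33))*C(-13) = -94 + (-3*0*(-33))*(-12 - 13) = -94 + (0*(-33))*(-25) = -94 + 0*(-25) = -94 + 0 = -94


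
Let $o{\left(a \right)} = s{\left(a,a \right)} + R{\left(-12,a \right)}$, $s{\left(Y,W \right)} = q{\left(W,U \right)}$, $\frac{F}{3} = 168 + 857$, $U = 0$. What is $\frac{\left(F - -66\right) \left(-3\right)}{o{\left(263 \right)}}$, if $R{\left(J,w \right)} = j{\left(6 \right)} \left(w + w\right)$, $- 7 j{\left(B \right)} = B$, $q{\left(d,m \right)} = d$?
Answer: $\frac{65961}{1315} \approx 50.16$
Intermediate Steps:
$F = 3075$ ($F = 3 \left(168 + 857\right) = 3 \cdot 1025 = 3075$)
$j{\left(B \right)} = - \frac{B}{7}$
$s{\left(Y,W \right)} = W$
$R{\left(J,w \right)} = - \frac{12 w}{7}$ ($R{\left(J,w \right)} = \left(- \frac{1}{7}\right) 6 \left(w + w\right) = - \frac{6 \cdot 2 w}{7} = - \frac{12 w}{7}$)
$o{\left(a \right)} = - \frac{5 a}{7}$ ($o{\left(a \right)} = a - \frac{12 a}{7} = - \frac{5 a}{7}$)
$\frac{\left(F - -66\right) \left(-3\right)}{o{\left(263 \right)}} = \frac{\left(3075 - -66\right) \left(-3\right)}{\left(- \frac{5}{7}\right) 263} = \frac{\left(3075 + 66\right) \left(-3\right)}{- \frac{1315}{7}} = 3141 \left(-3\right) \left(- \frac{7}{1315}\right) = \left(-9423\right) \left(- \frac{7}{1315}\right) = \frac{65961}{1315}$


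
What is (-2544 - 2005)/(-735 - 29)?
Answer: 4549/764 ≈ 5.9542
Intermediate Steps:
(-2544 - 2005)/(-735 - 29) = -4549/(-764) = -4549*(-1/764) = 4549/764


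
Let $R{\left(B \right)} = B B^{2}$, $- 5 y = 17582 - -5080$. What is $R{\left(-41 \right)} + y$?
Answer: $- \frac{367267}{5} \approx -73453.0$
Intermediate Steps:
$y = - \frac{22662}{5}$ ($y = - \frac{17582 - -5080}{5} = - \frac{17582 + 5080}{5} = \left(- \frac{1}{5}\right) 22662 = - \frac{22662}{5} \approx -4532.4$)
$R{\left(B \right)} = B^{3}$
$R{\left(-41 \right)} + y = \left(-41\right)^{3} - \frac{22662}{5} = -68921 - \frac{22662}{5} = - \frac{367267}{5}$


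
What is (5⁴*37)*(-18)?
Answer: -416250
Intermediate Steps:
(5⁴*37)*(-18) = (625*37)*(-18) = 23125*(-18) = -416250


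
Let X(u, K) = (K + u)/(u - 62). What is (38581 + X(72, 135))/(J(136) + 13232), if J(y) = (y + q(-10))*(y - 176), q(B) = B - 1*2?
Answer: 386017/82720 ≈ 4.6665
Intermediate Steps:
q(B) = -2 + B (q(B) = B - 2 = -2 + B)
J(y) = (-176 + y)*(-12 + y) (J(y) = (y + (-2 - 10))*(y - 176) = (y - 12)*(-176 + y) = (-12 + y)*(-176 + y) = (-176 + y)*(-12 + y))
X(u, K) = (K + u)/(-62 + u)
(38581 + X(72, 135))/(J(136) + 13232) = (38581 + (135 + 72)/(-62 + 72))/((2112 + 136² - 188*136) + 13232) = (38581 + 207/10)/((2112 + 18496 - 25568) + 13232) = (38581 + (⅒)*207)/(-4960 + 13232) = (38581 + 207/10)/8272 = (386017/10)*(1/8272) = 386017/82720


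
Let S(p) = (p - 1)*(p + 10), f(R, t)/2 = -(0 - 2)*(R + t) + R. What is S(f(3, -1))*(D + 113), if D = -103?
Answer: 3120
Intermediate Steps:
f(R, t) = 4*t + 6*R (f(R, t) = 2*(-(0 - 2)*(R + t) + R) = 2*(-(-2)*(R + t) + R) = 2*(-(-2*R - 2*t) + R) = 2*((2*R + 2*t) + R) = 2*(2*t + 3*R) = 4*t + 6*R)
S(p) = (-1 + p)*(10 + p)
S(f(3, -1))*(D + 113) = (-10 + (4*(-1) + 6*3)**2 + 9*(4*(-1) + 6*3))*(-103 + 113) = (-10 + (-4 + 18)**2 + 9*(-4 + 18))*10 = (-10 + 14**2 + 9*14)*10 = (-10 + 196 + 126)*10 = 312*10 = 3120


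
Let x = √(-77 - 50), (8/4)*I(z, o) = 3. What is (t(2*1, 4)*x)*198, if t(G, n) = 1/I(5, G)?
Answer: 132*I*√127 ≈ 1487.6*I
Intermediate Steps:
I(z, o) = 3/2 (I(z, o) = (½)*3 = 3/2)
t(G, n) = ⅔ (t(G, n) = 1/(3/2) = ⅔)
x = I*√127 (x = √(-127) = I*√127 ≈ 11.269*I)
(t(2*1, 4)*x)*198 = (2*(I*√127)/3)*198 = (2*I*√127/3)*198 = 132*I*√127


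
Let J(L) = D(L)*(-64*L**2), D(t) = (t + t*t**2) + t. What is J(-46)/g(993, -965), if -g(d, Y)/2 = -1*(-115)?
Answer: -286828032/5 ≈ -5.7366e+7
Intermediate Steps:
g(d, Y) = -230 (g(d, Y) = -(-2)*(-115) = -2*115 = -230)
D(t) = t**3 + 2*t (D(t) = (t + t**3) + t = t**3 + 2*t)
J(L) = -64*L**3*(2 + L**2) (J(L) = (L*(2 + L**2))*(-64*L**2) = -64*L**3*(2 + L**2))
J(-46)/g(993, -965) = (64*(-46)**3*(-2 - 1*(-46)**2))/(-230) = (64*(-97336)*(-2 - 1*2116))*(-1/230) = (64*(-97336)*(-2 - 2116))*(-1/230) = (64*(-97336)*(-2118))*(-1/230) = 13194089472*(-1/230) = -286828032/5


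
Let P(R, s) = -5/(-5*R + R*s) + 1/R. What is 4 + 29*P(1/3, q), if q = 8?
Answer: -54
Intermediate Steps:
P(R, s) = 1/R - 5/(-5*R + R*s) (P(R, s) = -5/(-5*R + R*s) + 1/R = 1/R - 5/(-5*R + R*s))
4 + 29*P(1/3, q) = 4 + 29*((-10 + 8)/((1/3)*(-5 + 8))) = 4 + 29*(-2/((⅓)*3)) = 4 + 29*(3*(⅓)*(-2)) = 4 + 29*(-2) = 4 - 58 = -54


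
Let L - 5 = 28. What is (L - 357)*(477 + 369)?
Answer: -274104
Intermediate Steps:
L = 33 (L = 5 + 28 = 33)
(L - 357)*(477 + 369) = (33 - 357)*(477 + 369) = -324*846 = -274104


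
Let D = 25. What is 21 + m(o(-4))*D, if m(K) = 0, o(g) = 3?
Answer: 21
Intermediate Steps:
21 + m(o(-4))*D = 21 + 0*25 = 21 + 0 = 21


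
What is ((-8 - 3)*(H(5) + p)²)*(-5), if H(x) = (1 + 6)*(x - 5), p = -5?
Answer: 1375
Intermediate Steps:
H(x) = -35 + 7*x (H(x) = 7*(-5 + x) = -35 + 7*x)
((-8 - 3)*(H(5) + p)²)*(-5) = ((-8 - 3)*((-35 + 7*5) - 5)²)*(-5) = -11*((-35 + 35) - 5)²*(-5) = -11*(0 - 5)²*(-5) = -11*(-5)²*(-5) = -11*25*(-5) = -275*(-5) = 1375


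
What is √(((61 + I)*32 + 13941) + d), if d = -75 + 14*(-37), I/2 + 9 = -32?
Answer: 2*√3169 ≈ 112.59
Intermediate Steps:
I = -82 (I = -18 + 2*(-32) = -18 - 64 = -82)
d = -593 (d = -75 - 518 = -593)
√(((61 + I)*32 + 13941) + d) = √(((61 - 82)*32 + 13941) - 593) = √((-21*32 + 13941) - 593) = √((-672 + 13941) - 593) = √(13269 - 593) = √12676 = 2*√3169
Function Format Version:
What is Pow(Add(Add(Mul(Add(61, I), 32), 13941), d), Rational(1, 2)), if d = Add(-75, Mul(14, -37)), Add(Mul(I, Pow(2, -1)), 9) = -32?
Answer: Mul(2, Pow(3169, Rational(1, 2))) ≈ 112.59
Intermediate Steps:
I = -82 (I = Add(-18, Mul(2, -32)) = Add(-18, -64) = -82)
d = -593 (d = Add(-75, -518) = -593)
Pow(Add(Add(Mul(Add(61, I), 32), 13941), d), Rational(1, 2)) = Pow(Add(Add(Mul(Add(61, -82), 32), 13941), -593), Rational(1, 2)) = Pow(Add(Add(Mul(-21, 32), 13941), -593), Rational(1, 2)) = Pow(Add(Add(-672, 13941), -593), Rational(1, 2)) = Pow(Add(13269, -593), Rational(1, 2)) = Pow(12676, Rational(1, 2)) = Mul(2, Pow(3169, Rational(1, 2)))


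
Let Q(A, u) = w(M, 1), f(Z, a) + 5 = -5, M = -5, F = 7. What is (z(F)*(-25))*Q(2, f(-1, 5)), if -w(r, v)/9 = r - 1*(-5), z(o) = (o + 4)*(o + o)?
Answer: 0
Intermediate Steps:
f(Z, a) = -10 (f(Z, a) = -5 - 5 = -10)
z(o) = 2*o*(4 + o) (z(o) = (4 + o)*(2*o) = 2*o*(4 + o))
w(r, v) = -45 - 9*r (w(r, v) = -9*(r - 1*(-5)) = -9*(r + 5) = -9*(5 + r) = -45 - 9*r)
Q(A, u) = 0 (Q(A, u) = -45 - 9*(-5) = -45 + 45 = 0)
(z(F)*(-25))*Q(2, f(-1, 5)) = ((2*7*(4 + 7))*(-25))*0 = ((2*7*11)*(-25))*0 = (154*(-25))*0 = -3850*0 = 0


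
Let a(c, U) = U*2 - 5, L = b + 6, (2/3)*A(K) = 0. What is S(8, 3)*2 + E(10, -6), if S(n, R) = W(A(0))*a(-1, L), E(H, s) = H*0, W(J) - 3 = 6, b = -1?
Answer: 90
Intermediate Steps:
A(K) = 0 (A(K) = (3/2)*0 = 0)
L = 5 (L = -1 + 6 = 5)
W(J) = 9 (W(J) = 3 + 6 = 9)
a(c, U) = -5 + 2*U (a(c, U) = 2*U - 5 = -5 + 2*U)
E(H, s) = 0
S(n, R) = 45 (S(n, R) = 9*(-5 + 2*5) = 9*(-5 + 10) = 9*5 = 45)
S(8, 3)*2 + E(10, -6) = 45*2 + 0 = 90 + 0 = 90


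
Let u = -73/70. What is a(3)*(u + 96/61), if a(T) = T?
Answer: 6801/4270 ≈ 1.5927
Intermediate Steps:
u = -73/70 (u = -73*1/70 = -73/70 ≈ -1.0429)
a(3)*(u + 96/61) = 3*(-73/70 + 96/61) = 3*(2267/4270) = 6801/4270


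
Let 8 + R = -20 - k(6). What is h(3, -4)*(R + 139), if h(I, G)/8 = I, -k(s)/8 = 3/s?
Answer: 2760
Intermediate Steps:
k(s) = -24/s
h(I, G) = 8*I
R = -24 (R = -8 + (-20 - (-24)/6) = -8 + (-20 - 1*(-4)) = -8 + (-20 + 4) = -8 - 16 = -24)
h(3, -4)*(R + 139) = (8*3)*(-24 + 139) = 24*115 = 2760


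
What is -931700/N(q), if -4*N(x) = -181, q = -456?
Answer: -3726800/181 ≈ -20590.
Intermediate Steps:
N(x) = 181/4 (N(x) = -¼*(-181) = 181/4)
-931700/N(q) = -931700/181/4 = -931700*4/181 = -3726800/181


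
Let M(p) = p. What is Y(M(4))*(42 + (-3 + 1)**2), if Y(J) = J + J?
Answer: 368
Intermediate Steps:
Y(J) = 2*J
Y(M(4))*(42 + (-3 + 1)**2) = (2*4)*(42 + (-3 + 1)**2) = 8*(42 + (-2)**2) = 8*(42 + 4) = 8*46 = 368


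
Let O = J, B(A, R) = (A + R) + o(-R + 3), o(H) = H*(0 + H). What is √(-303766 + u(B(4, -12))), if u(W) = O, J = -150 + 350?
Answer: I*√303566 ≈ 550.97*I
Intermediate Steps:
o(H) = H² (o(H) = H*H = H²)
J = 200
B(A, R) = A + R + (3 - R)² (B(A, R) = (A + R) + (-R + 3)² = (A + R) + (3 - R)² = A + R + (3 - R)²)
O = 200
u(W) = 200
√(-303766 + u(B(4, -12))) = √(-303766 + 200) = √(-303566) = I*√303566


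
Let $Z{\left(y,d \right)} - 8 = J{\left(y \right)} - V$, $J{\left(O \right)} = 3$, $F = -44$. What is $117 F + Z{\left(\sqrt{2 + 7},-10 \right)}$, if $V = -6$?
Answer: $-5131$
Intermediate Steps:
$Z{\left(y,d \right)} = 17$ ($Z{\left(y,d \right)} = 8 + \left(3 - -6\right) = 8 + \left(3 + 6\right) = 8 + 9 = 17$)
$117 F + Z{\left(\sqrt{2 + 7},-10 \right)} = 117 \left(-44\right) + 17 = -5148 + 17 = -5131$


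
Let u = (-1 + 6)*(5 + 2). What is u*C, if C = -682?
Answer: -23870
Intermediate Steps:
u = 35 (u = 5*7 = 35)
u*C = 35*(-682) = -23870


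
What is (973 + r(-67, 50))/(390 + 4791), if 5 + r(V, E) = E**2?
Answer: 1156/1727 ≈ 0.66937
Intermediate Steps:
r(V, E) = -5 + E**2
(973 + r(-67, 50))/(390 + 4791) = (973 + (-5 + 50**2))/(390 + 4791) = (973 + (-5 + 2500))/5181 = (973 + 2495)*(1/5181) = 3468*(1/5181) = 1156/1727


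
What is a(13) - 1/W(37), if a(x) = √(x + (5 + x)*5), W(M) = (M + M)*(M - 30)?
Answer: -1/518 + √103 ≈ 10.147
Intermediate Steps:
W(M) = 2*M*(-30 + M) (W(M) = (2*M)*(-30 + M) = 2*M*(-30 + M))
a(x) = √(25 + 6*x) (a(x) = √(x + (25 + 5*x)) = √(25 + 6*x))
a(13) - 1/W(37) = √(25 + 6*13) - 1/(2*37*(-30 + 37)) = √(25 + 78) - 1/(2*37*7) = √103 - 1/518 = -1/518 + √103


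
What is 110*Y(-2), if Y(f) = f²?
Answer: 440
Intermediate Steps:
110*Y(-2) = 110*(-2)² = 110*4 = 440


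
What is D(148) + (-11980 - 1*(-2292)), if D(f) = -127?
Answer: -9815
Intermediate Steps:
D(148) + (-11980 - 1*(-2292)) = -127 + (-11980 - 1*(-2292)) = -127 + (-11980 + 2292) = -127 - 9688 = -9815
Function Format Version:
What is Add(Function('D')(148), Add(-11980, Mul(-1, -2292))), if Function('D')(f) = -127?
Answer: -9815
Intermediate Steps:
Add(Function('D')(148), Add(-11980, Mul(-1, -2292))) = Add(-127, Add(-11980, Mul(-1, -2292))) = Add(-127, Add(-11980, 2292)) = Add(-127, -9688) = -9815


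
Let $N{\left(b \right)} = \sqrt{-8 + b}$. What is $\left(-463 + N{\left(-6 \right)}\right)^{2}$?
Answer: $\left(463 - i \sqrt{14}\right)^{2} \approx 2.1436 \cdot 10^{5} - 3465.0 i$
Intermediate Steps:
$\left(-463 + N{\left(-6 \right)}\right)^{2} = \left(-463 + \sqrt{-8 - 6}\right)^{2} = \left(-463 + \sqrt{-14}\right)^{2} = \left(-463 + i \sqrt{14}\right)^{2}$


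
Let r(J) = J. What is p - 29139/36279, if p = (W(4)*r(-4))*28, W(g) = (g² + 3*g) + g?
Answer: -43351025/12093 ≈ -3584.8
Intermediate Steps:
W(g) = g² + 4*g
p = -3584 (p = ((4*(4 + 4))*(-4))*28 = ((4*8)*(-4))*28 = (32*(-4))*28 = -128*28 = -3584)
p - 29139/36279 = -3584 - 29139/36279 = -3584 - 29139*1/36279 = -3584 - 9713/12093 = -43351025/12093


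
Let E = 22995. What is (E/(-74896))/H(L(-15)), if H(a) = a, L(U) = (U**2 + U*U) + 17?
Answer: -22995/34976432 ≈ -0.00065744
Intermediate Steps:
L(U) = 17 + 2*U**2 (L(U) = (U**2 + U**2) + 17 = 2*U**2 + 17 = 17 + 2*U**2)
(E/(-74896))/H(L(-15)) = (22995/(-74896))/(17 + 2*(-15)**2) = (22995*(-1/74896))/(17 + 2*225) = -22995/(74896*(17 + 450)) = -22995/74896/467 = -22995/74896*1/467 = -22995/34976432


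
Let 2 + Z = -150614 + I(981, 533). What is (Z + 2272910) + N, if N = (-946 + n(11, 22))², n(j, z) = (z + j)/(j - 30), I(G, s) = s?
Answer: 1090592596/361 ≈ 3.0210e+6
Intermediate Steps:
n(j, z) = (j + z)/(-30 + j)
Z = -150083 (Z = -2 + (-150614 + 533) = -2 - 150081 = -150083)
N = 324252049/361 (N = (-946 + (11 + 22)/(-30 + 11))² = (-946 + 33/(-19))² = (-946 - 1/19*33)² = (-946 - 33/19)² = (-18007/19)² = 324252049/361 ≈ 8.9821e+5)
(Z + 2272910) + N = (-150083 + 2272910) + 324252049/361 = 2122827 + 324252049/361 = 1090592596/361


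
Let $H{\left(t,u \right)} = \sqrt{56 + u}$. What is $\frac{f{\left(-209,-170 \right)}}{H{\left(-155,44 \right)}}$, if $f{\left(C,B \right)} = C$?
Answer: $- \frac{209}{10} \approx -20.9$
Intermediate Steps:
$\frac{f{\left(-209,-170 \right)}}{H{\left(-155,44 \right)}} = - \frac{209}{\sqrt{56 + 44}} = - \frac{209}{\sqrt{100}} = - \frac{209}{10}$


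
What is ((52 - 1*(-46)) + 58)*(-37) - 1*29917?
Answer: -35689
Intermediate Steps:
((52 - 1*(-46)) + 58)*(-37) - 1*29917 = ((52 + 46) + 58)*(-37) - 29917 = (98 + 58)*(-37) - 29917 = 156*(-37) - 29917 = -5772 - 29917 = -35689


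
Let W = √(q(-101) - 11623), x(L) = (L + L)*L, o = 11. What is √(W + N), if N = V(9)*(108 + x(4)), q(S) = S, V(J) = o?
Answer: √(1540 + 2*I*√2931) ≈ 39.267 + 1.3787*I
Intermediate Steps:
x(L) = 2*L² (x(L) = (2*L)*L = 2*L²)
V(J) = 11
W = 2*I*√2931 (W = √(-101 - 11623) = √(-11724) = 2*I*√2931 ≈ 108.28*I)
N = 1540 (N = 11*(108 + 2*4²) = 11*(108 + 2*16) = 11*(108 + 32) = 11*140 = 1540)
√(W + N) = √(2*I*√2931 + 1540) = √(1540 + 2*I*√2931)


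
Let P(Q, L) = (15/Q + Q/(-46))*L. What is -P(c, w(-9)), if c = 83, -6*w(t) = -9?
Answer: 18597/7636 ≈ 2.4354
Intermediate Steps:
w(t) = 3/2 (w(t) = -1/6*(-9) = 3/2)
P(Q, L) = L*(15/Q - Q/46) (P(Q, L) = (15/Q + Q*(-1/46))*L = (15/Q - Q/46)*L = L*(15/Q - Q/46))
-P(c, w(-9)) = -3*(690 - 1*83**2)/(46*2*83) = -3*(690 - 1*6889)/(46*2*83) = -3*(690 - 6889)/(46*2*83) = -3*(-6199)/(46*2*83) = -1*(-18597/7636) = 18597/7636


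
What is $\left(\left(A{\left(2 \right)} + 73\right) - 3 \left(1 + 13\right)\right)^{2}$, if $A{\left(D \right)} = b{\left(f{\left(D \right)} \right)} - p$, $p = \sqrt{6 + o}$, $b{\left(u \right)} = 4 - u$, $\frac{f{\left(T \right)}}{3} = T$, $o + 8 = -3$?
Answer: $\left(-29 + i \sqrt{5}\right)^{2} \approx 836.0 - 129.69 i$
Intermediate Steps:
$o = -11$ ($o = -8 - 3 = -11$)
$f{\left(T \right)} = 3 T$
$p = i \sqrt{5}$ ($p = \sqrt{6 - 11} = \sqrt{-5} = i \sqrt{5} \approx 2.2361 i$)
$A{\left(D \right)} = 4 - 3 D - i \sqrt{5}$ ($A{\left(D \right)} = \left(4 - 3 D\right) - i \sqrt{5} = 4 - 3 D - i \sqrt{5}$)
$\left(\left(A{\left(2 \right)} + 73\right) - 3 \left(1 + 13\right)\right)^{2} = \left(\left(\left(4 - 6 - i \sqrt{5}\right) + 73\right) - 3 \left(1 + 13\right)\right)^{2} = \left(\left(\left(4 - 6 - i \sqrt{5}\right) + 73\right) - 42\right)^{2} = \left(\left(\left(-2 - i \sqrt{5}\right) + 73\right) - 42\right)^{2} = \left(\left(71 - i \sqrt{5}\right) - 42\right)^{2} = \left(29 - i \sqrt{5}\right)^{2}$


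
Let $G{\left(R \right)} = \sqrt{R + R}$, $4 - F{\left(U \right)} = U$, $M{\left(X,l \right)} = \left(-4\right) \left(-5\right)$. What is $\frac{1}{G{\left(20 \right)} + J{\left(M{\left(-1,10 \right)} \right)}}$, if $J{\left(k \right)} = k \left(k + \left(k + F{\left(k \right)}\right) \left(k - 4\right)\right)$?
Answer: $\frac{42}{70559} - \frac{\sqrt{10}}{1411180} \approx 0.00059301$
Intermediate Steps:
$M{\left(X,l \right)} = 20$
$F{\left(U \right)} = 4 - U$
$G{\left(R \right)} = \sqrt{2} \sqrt{R}$ ($G{\left(R \right)} = \sqrt{2 R} = \sqrt{2} \sqrt{R}$)
$J{\left(k \right)} = k \left(-16 + 5 k\right)$ ($J{\left(k \right)} = k \left(k + \left(k - \left(-4 + k\right)\right) \left(k - 4\right)\right) = k \left(k + 4 \left(-4 + k\right)\right) = k \left(k + \left(-16 + 4 k\right)\right) = k \left(-16 + 5 k\right)$)
$\frac{1}{G{\left(20 \right)} + J{\left(M{\left(-1,10 \right)} \right)}} = \frac{1}{\sqrt{2} \sqrt{20} + 20 \left(-16 + 5 \cdot 20\right)} = \frac{1}{\sqrt{2} \cdot 2 \sqrt{5} + 20 \left(-16 + 100\right)} = \frac{1}{2 \sqrt{10} + 20 \cdot 84} = \frac{1}{2 \sqrt{10} + 1680} = \frac{1}{1680 + 2 \sqrt{10}}$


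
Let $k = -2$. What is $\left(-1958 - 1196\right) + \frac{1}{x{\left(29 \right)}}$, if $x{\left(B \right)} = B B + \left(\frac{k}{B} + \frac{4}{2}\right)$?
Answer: $- \frac{77099501}{24445} \approx -3154.0$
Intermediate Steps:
$x{\left(B \right)} = 2 + B^{2} - \frac{2}{B}$ ($x{\left(B \right)} = B B + \left(- \frac{2}{B} + \frac{4}{2}\right) = B^{2} + \left(- \frac{2}{B} + 4 \cdot \frac{1}{2}\right) = B^{2} + \left(- \frac{2}{B} + 2\right) = B^{2} + \left(2 - \frac{2}{B}\right) = 2 + B^{2} - \frac{2}{B}$)
$\left(-1958 - 1196\right) + \frac{1}{x{\left(29 \right)}} = \left(-1958 - 1196\right) + \frac{1}{2 + 29^{2} - \frac{2}{29}} = -3154 + \frac{1}{2 + 841 - \frac{2}{29}} = -3154 + \frac{1}{\frac{24445}{29}} = -3154 + \frac{29}{24445} = - \frac{77099501}{24445}$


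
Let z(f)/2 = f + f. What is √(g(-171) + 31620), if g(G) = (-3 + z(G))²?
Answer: √503589 ≈ 709.64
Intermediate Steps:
z(f) = 4*f (z(f) = 2*(f + f) = 2*(2*f) = 4*f)
g(G) = (-3 + 4*G)²
√(g(-171) + 31620) = √((-3 + 4*(-171))² + 31620) = √((-3 - 684)² + 31620) = √((-687)² + 31620) = √(471969 + 31620) = √503589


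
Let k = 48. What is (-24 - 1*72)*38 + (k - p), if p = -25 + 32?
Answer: -3607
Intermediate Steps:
p = 7
(-24 - 1*72)*38 + (k - p) = (-24 - 1*72)*38 + (48 - 1*7) = (-24 - 72)*38 + (48 - 7) = -96*38 + 41 = -3648 + 41 = -3607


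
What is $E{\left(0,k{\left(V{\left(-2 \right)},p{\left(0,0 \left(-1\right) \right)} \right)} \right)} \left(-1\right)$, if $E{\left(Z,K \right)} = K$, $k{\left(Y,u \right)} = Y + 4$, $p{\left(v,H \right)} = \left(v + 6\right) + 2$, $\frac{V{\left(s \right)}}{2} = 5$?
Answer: $-14$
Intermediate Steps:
$V{\left(s \right)} = 10$ ($V{\left(s \right)} = 2 \cdot 5 = 10$)
$p{\left(v,H \right)} = 8 + v$ ($p{\left(v,H \right)} = \left(6 + v\right) + 2 = 8 + v$)
$k{\left(Y,u \right)} = 4 + Y$
$E{\left(0,k{\left(V{\left(-2 \right)},p{\left(0,0 \left(-1\right) \right)} \right)} \right)} \left(-1\right) = \left(4 + 10\right) \left(-1\right) = 14 \left(-1\right) = -14$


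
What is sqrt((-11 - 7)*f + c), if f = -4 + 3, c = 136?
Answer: sqrt(154) ≈ 12.410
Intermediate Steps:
f = -1
sqrt((-11 - 7)*f + c) = sqrt((-11 - 7)*(-1) + 136) = sqrt(-18*(-1) + 136) = sqrt(18 + 136) = sqrt(154)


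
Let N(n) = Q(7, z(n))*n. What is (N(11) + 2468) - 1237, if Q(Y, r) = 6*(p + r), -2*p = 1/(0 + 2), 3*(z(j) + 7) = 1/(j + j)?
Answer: 1507/2 ≈ 753.50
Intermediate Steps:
z(j) = -7 + 1/(6*j) (z(j) = -7 + 1/(3*(j + j)) = -7 + 1/(3*((2*j))) = -7 + (1/(2*j))/3 = -7 + 1/(6*j))
p = -1/4 (p = -1/(2*(0 + 2)) = -1/2/2 = -1/2*1/2 = -1/4 ≈ -0.25000)
Q(Y, r) = -3/2 + 6*r (Q(Y, r) = 6*(-1/4 + r) = -3/2 + 6*r)
N(n) = n*(-87/2 + 1/n) (N(n) = (-3/2 + 6*(-7 + 1/(6*n)))*n = (-3/2 + (-42 + 1/n))*n = (-87/2 + 1/n)*n = n*(-87/2 + 1/n))
(N(11) + 2468) - 1237 = ((1 - 87/2*11) + 2468) - 1237 = ((1 - 957/2) + 2468) - 1237 = (-955/2 + 2468) - 1237 = 3981/2 - 1237 = 1507/2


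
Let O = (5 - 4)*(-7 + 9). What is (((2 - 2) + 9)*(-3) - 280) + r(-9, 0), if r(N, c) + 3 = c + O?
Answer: -308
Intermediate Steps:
O = 2 (O = 1*2 = 2)
r(N, c) = -1 + c (r(N, c) = -3 + (c + 2) = -3 + (2 + c) = -1 + c)
(((2 - 2) + 9)*(-3) - 280) + r(-9, 0) = (((2 - 2) + 9)*(-3) - 280) + (-1 + 0) = ((0 + 9)*(-3) - 280) - 1 = (9*(-3) - 280) - 1 = (-27 - 280) - 1 = -307 - 1 = -308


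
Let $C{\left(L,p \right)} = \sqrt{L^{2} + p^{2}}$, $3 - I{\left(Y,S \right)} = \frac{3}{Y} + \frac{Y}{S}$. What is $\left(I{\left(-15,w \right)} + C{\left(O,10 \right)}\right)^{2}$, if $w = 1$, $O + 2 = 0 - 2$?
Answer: $\frac{11181}{25} + \frac{364 \sqrt{29}}{5} \approx 839.28$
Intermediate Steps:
$O = -4$ ($O = -2 + \left(0 - 2\right) = -2 - 2 = -4$)
$I{\left(Y,S \right)} = 3 - \frac{3}{Y} - \frac{Y}{S}$ ($I{\left(Y,S \right)} = 3 - \left(\frac{3}{Y} + \frac{Y}{S}\right) = 3 - \frac{3}{Y} - \frac{Y}{S}$)
$\left(I{\left(-15,w \right)} + C{\left(O,10 \right)}\right)^{2} = \left(\left(3 - \frac{3}{-15} - - \frac{15}{1}\right) + \sqrt{\left(-4\right)^{2} + 10^{2}}\right)^{2} = \left(\left(3 - - \frac{1}{5} - \left(-15\right) 1\right) + \sqrt{16 + 100}\right)^{2} = \left(\left(3 + \frac{1}{5} + 15\right) + \sqrt{116}\right)^{2} = \left(\frac{91}{5} + 2 \sqrt{29}\right)^{2}$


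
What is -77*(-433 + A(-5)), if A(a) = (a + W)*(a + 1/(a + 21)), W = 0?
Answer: 503041/16 ≈ 31440.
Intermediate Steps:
A(a) = a*(a + 1/(21 + a)) (A(a) = (a + 0)*(a + 1/(a + 21)) = a*(a + 1/(21 + a)))
-77*(-433 + A(-5)) = -77*(-433 - 5*(1 + (-5)² + 21*(-5))/(21 - 5)) = -77*(-433 - 5*(1 + 25 - 105)/16) = -77*(-433 - 5*1/16*(-79)) = -77*(-433 + 395/16) = -77*(-6533/16) = 503041/16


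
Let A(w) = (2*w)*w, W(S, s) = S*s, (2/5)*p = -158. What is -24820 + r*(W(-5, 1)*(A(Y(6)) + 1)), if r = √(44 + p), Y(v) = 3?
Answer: -24820 - 285*I*√39 ≈ -24820.0 - 1779.8*I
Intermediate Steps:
p = -395 (p = (5/2)*(-158) = -395)
A(w) = 2*w²
r = 3*I*√39 (r = √(44 - 395) = √(-351) = 3*I*√39 ≈ 18.735*I)
-24820 + r*(W(-5, 1)*(A(Y(6)) + 1)) = -24820 + (3*I*√39)*((-5*1)*(2*3² + 1)) = -24820 + (3*I*√39)*(-5*(2*9 + 1)) = -24820 + (3*I*√39)*(-5*(18 + 1)) = -24820 + (3*I*√39)*(-5*19) = -24820 + (3*I*√39)*(-95) = -24820 - 285*I*√39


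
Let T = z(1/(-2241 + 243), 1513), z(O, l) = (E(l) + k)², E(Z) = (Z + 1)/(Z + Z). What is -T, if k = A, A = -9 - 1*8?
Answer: -623201296/2289169 ≈ -272.24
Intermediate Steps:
A = -17 (A = -9 - 8 = -17)
k = -17
E(Z) = (1 + Z)/(2*Z) (E(Z) = (1 + Z)/((2*Z)) = (1 + Z)*(1/(2*Z)) = (1 + Z)/(2*Z))
z(O, l) = (-17 + (1 + l)/(2*l))² (z(O, l) = ((1 + l)/(2*l) - 17)² = (-17 + (1 + l)/(2*l))²)
T = 623201296/2289169 (T = (¼)*(-1 + 33*1513)²/1513² = (¼)*(1/2289169)*(-1 + 49929)² = (¼)*(1/2289169)*49928² = (¼)*(1/2289169)*2492805184 = 623201296/2289169 ≈ 272.24)
-T = -1*623201296/2289169 = -623201296/2289169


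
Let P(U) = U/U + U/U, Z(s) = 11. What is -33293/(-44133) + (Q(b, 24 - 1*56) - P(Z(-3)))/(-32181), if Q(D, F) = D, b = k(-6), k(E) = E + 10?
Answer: 119034863/157804897 ≈ 0.75432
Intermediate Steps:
k(E) = 10 + E
P(U) = 2 (P(U) = 1 + 1 = 2)
b = 4 (b = 10 - 6 = 4)
-33293/(-44133) + (Q(b, 24 - 1*56) - P(Z(-3)))/(-32181) = -33293/(-44133) + (4 - 1*2)/(-32181) = -33293*(-1/44133) + (4 - 2)*(-1/32181) = 33293/44133 + 2*(-1/32181) = 33293/44133 - 2/32181 = 119034863/157804897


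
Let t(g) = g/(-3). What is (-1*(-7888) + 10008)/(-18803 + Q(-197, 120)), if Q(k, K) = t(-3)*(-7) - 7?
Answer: -17896/18817 ≈ -0.95105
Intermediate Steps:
t(g) = -g/3 (t(g) = g*(-⅓) = -g/3)
Q(k, K) = -14 (Q(k, K) = -⅓*(-3)*(-7) - 7 = 1*(-7) - 7 = -7 - 7 = -14)
(-1*(-7888) + 10008)/(-18803 + Q(-197, 120)) = (-1*(-7888) + 10008)/(-18803 - 14) = (7888 + 10008)/(-18817) = 17896*(-1/18817) = -17896/18817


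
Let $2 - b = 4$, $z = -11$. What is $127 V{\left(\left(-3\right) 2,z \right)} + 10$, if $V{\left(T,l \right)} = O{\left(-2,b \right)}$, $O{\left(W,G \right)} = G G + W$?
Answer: $264$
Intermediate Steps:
$b = -2$ ($b = 2 - 4 = -2$)
$O{\left(W,G \right)} = W + G^{2}$ ($O{\left(W,G \right)} = G^{2} + W = W + G^{2}$)
$V{\left(T,l \right)} = 2$ ($V{\left(T,l \right)} = -2 + \left(-2\right)^{2} = -2 + 4 = 2$)
$127 V{\left(\left(-3\right) 2,z \right)} + 10 = 127 \cdot 2 + 10 = 254 + 10 = 264$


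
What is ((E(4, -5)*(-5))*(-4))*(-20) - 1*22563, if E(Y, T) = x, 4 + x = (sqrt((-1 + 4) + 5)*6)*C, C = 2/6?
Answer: -20963 - 1600*sqrt(2) ≈ -23226.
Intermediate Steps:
C = 1/3 (C = 2*(1/6) = 1/3 ≈ 0.33333)
x = -4 + 4*sqrt(2) (x = -4 + (sqrt((-1 + 4) + 5)*6)*(1/3) = -4 + (sqrt(3 + 5)*6)*(1/3) = -4 + (sqrt(8)*6)*(1/3) = -4 + ((2*sqrt(2))*6)*(1/3) = -4 + (12*sqrt(2))*(1/3) = -4 + 4*sqrt(2) ≈ 1.6569)
E(Y, T) = -4 + 4*sqrt(2)
((E(4, -5)*(-5))*(-4))*(-20) - 1*22563 = (((-4 + 4*sqrt(2))*(-5))*(-4))*(-20) - 1*22563 = ((20 - 20*sqrt(2))*(-4))*(-20) - 22563 = (-80 + 80*sqrt(2))*(-20) - 22563 = (1600 - 1600*sqrt(2)) - 22563 = -20963 - 1600*sqrt(2)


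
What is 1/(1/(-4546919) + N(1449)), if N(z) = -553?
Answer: -4546919/2514446208 ≈ -0.0018083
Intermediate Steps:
1/(1/(-4546919) + N(1449)) = 1/(1/(-4546919) - 553) = 1/(-1/4546919 - 553) = 1/(-2514446208/4546919) = -4546919/2514446208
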